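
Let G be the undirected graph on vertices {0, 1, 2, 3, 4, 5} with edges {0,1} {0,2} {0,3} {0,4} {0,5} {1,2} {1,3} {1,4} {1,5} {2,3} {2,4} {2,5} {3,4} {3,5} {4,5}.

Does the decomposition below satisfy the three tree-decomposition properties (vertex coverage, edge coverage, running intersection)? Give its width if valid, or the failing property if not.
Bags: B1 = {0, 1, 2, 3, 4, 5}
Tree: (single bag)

Yes; width 5.

Checking the three conditions: (i) the bags cover all of {0, 1, 2, 3, 4, 5}; (ii) for each edge, some bag contains both endpoints; (iii) the bags containing any fixed vertex form a subtree. All hold, so the decomposition is valid with width 6 − 1 = 5.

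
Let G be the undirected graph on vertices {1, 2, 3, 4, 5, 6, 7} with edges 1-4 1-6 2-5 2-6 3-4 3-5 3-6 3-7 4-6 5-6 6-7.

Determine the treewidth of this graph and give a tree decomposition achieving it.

Treewidth 2.
One optimal decomposition is:
Bags: B1 = {3, 4, 6}  B2 = {3, 5, 6}  B3 = {2, 5, 6}  B4 = {1, 4, 6}  B5 = {3, 6, 7}
Tree: B1–B2, B2–B3, B1–B4, B1–B5

Each bag holds 3 vertices, so the decomposition has width 2, which upper-bounds the treewidth. On the other hand G contains the 3-clique {1, 4, 6}. A clique must lie in a single bag of any decomposition, so no decomposition can have width below 2. Hence tw(G) = 2 exactly.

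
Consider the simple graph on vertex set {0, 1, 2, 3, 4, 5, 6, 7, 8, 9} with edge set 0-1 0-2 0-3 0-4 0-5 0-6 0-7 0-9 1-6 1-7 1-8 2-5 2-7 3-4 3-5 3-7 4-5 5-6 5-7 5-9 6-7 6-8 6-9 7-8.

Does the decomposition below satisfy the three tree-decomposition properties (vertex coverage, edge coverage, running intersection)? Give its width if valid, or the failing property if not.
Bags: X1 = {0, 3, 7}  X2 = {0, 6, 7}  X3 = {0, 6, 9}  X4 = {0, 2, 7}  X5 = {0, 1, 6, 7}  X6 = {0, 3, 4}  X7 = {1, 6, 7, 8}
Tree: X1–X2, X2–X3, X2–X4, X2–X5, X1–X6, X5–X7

A tree decomposition must satisfy three properties: every vertex lies in some bag; for every edge, both endpoints lie together in some bag; and for every vertex, the bags containing it form a connected subtree. Here vertex 5 appears in no bag, so the decomposition is invalid.

No — vertex 5 appears in no bag.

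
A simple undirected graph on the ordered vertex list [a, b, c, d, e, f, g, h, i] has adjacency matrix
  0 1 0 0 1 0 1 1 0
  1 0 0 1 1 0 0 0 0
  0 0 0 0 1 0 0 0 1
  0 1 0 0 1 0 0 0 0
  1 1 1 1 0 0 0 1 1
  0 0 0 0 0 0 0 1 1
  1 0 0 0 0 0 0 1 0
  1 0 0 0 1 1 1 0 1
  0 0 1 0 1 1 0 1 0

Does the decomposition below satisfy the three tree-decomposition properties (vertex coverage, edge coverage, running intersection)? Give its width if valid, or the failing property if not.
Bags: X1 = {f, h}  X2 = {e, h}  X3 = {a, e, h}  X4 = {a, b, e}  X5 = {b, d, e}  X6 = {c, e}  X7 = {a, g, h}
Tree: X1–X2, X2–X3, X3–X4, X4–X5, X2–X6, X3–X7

A tree decomposition must satisfy three properties: every vertex lies in some bag; for every edge, both endpoints lie together in some bag; and for every vertex, the bags containing it form a connected subtree. Here vertex i appears in no bag, so the decomposition is invalid.

No — vertex i appears in no bag.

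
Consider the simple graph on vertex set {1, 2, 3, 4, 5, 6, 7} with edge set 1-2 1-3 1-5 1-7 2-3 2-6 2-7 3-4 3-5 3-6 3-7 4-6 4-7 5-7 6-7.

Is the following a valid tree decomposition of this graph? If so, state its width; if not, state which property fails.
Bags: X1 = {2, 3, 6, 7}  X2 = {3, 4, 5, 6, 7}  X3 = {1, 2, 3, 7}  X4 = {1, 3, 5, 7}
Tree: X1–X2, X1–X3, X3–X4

A tree decomposition must satisfy three properties: every vertex lies in some bag; for every edge, both endpoints lie together in some bag; and for every vertex, the bags containing it form a connected subtree. Here bags containing vertex 5 are not connected in the tree, so the decomposition is invalid.

No — bags containing vertex 5 are not connected in the tree.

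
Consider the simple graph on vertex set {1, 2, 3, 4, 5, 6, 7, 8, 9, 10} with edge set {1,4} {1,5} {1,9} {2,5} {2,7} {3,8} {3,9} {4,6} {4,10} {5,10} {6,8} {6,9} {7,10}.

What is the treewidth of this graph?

A width-2 tree decomposition is:
Bags: B1 = {2, 5, 7}  B2 = {5, 7, 10}  B3 = {1, 5, 10}  B4 = {1, 4, 10}  B5 = {1, 4, 9}  B6 = {4, 6, 9}  B7 = {3, 6, 9}  B8 = {3, 6, 8}
Tree: B1–B2, B2–B3, B3–B4, B4–B5, B5–B6, B6–B7, B7–B8
Each bag holds 3 vertices, so the decomposition has width 2, which upper-bounds the treewidth. The edges 2–7–10–5–2 form a cycle, so G is not a tree and its treewidth is at least 2. Therefore the treewidth is 2.

2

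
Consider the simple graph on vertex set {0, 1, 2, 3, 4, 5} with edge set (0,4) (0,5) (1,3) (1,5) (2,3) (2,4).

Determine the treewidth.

2

A width-2 tree decomposition is:
Bags: B1 = {1, 3, 5}  B2 = {2, 3, 5}  B3 = {2, 4, 5}  B4 = {0, 4, 5}
Tree: B1–B2, B2–B3, B3–B4
Each bag holds 3 vertices, so the decomposition has width 2, which upper-bounds the treewidth. The edges 5–1–3–2–4–0–5 form a cycle, so G is not a tree and its treewidth is at least 2. Combining the bounds, tw(G) = 2.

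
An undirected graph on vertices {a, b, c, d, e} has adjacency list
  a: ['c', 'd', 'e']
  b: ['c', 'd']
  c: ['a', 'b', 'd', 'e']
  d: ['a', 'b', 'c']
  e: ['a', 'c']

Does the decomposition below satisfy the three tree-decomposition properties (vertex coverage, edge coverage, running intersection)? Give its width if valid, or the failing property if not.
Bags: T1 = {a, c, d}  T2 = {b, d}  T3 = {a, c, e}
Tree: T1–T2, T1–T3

A tree decomposition must satisfy three properties: every vertex lies in some bag; for every edge, both endpoints lie together in some bag; and for every vertex, the bags containing it form a connected subtree. Here edge (c,b) lies in no bag, so the decomposition is invalid.

No — edge (c,b) lies in no bag.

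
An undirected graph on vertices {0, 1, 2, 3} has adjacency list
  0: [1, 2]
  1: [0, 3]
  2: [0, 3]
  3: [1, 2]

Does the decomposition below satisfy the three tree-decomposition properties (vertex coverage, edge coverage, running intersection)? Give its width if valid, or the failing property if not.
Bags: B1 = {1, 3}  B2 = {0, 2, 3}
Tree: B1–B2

No — edge (0,1) lies in no bag.

A tree decomposition must satisfy three properties: every vertex lies in some bag; for every edge, both endpoints lie together in some bag; and for every vertex, the bags containing it form a connected subtree. Here edge (0,1) lies in no bag, so the decomposition is invalid.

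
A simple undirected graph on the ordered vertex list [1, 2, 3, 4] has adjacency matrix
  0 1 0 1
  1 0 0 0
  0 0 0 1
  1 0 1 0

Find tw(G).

A width-1 tree decomposition is:
Bags: B1 = {1, 4}  B2 = {3, 4}  B3 = {1, 2}
Tree: B1–B2, B1–B3
Every bag has size at most 2, so the width is 2 − 1 = 1 and tw(G) ≤ 1. Since G has at least one edge (e.g. 1–4), it is not an edgeless graph, so tw(G) ≥ 1. Combining the bounds, tw(G) = 1.

1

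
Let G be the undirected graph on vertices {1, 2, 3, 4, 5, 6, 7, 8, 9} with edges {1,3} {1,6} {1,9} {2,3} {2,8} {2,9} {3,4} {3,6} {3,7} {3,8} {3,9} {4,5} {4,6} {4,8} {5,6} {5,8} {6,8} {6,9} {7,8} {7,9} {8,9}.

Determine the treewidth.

3

A width-3 tree decomposition is:
Bags: B1 = {3, 6, 8, 9}  B2 = {3, 4, 6, 8}  B3 = {4, 5, 6, 8}  B4 = {2, 3, 8, 9}  B5 = {3, 7, 8, 9}  B6 = {1, 3, 6, 9}
Tree: B1–B2, B2–B3, B1–B4, B1–B5, B1–B6
Every bag has size at most 4, so the width is 4 − 1 = 3 and tw(G) ≤ 3. Conversely, {2, 3, 8, 9} is a clique of size 4, and the vertices of any clique must share a bag in every tree decomposition; so some bag has ≥ 4 vertices and tw(G) ≥ 3. Hence tw(G) = 3 exactly.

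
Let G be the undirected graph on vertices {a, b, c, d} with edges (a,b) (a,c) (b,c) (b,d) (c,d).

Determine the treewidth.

A width-2 tree decomposition is:
Bags: B1 = {b, c, d}  B2 = {a, b, c}
Tree: B1–B2
Each bag holds 3 vertices, so the decomposition has width 2, which upper-bounds the treewidth. Conversely, {b, c, d} is a clique of size 3, and the vertices of any clique must share a bag in every tree decomposition; so some bag has ≥ 3 vertices and tw(G) ≥ 2. The upper and lower bounds meet at 2, so that is the treewidth.

2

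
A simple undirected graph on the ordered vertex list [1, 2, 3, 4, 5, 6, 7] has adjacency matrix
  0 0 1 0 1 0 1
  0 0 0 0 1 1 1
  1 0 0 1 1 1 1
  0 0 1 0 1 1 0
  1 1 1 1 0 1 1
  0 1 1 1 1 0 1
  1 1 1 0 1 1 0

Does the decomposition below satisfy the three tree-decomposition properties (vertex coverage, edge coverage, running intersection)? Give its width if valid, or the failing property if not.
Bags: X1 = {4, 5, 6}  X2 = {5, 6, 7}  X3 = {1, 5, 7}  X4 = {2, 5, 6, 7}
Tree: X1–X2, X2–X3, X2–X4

A tree decomposition must satisfy three properties: every vertex lies in some bag; for every edge, both endpoints lie together in some bag; and for every vertex, the bags containing it form a connected subtree. Here vertex 3 appears in no bag, so the decomposition is invalid.

No — vertex 3 appears in no bag.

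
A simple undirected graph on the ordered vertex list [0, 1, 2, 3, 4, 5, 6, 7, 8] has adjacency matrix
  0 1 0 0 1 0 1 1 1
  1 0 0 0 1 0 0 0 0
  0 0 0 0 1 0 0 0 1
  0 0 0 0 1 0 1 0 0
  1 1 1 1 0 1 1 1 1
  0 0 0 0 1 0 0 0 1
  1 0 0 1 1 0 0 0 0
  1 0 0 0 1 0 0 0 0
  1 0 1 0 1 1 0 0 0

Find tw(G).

2

A width-2 tree decomposition is:
Bags: B1 = {0, 4, 7}  B2 = {0, 4, 8}  B3 = {0, 1, 4}  B4 = {0, 4, 6}  B5 = {3, 4, 6}  B6 = {4, 5, 8}  B7 = {2, 4, 8}
Tree: B1–B2, B1–B3, B3–B4, B4–B5, B2–B6, B2–B7
The largest bag has 3 vertices, giving width 2; this decomposition certifies tw(G) ≤ 2. For the lower bound, the 3 vertices {0, 4, 8} are pairwise adjacent, and any tree decomposition puts a clique entirely inside one bag — forcing width ≥ 2. Combining the bounds, tw(G) = 2.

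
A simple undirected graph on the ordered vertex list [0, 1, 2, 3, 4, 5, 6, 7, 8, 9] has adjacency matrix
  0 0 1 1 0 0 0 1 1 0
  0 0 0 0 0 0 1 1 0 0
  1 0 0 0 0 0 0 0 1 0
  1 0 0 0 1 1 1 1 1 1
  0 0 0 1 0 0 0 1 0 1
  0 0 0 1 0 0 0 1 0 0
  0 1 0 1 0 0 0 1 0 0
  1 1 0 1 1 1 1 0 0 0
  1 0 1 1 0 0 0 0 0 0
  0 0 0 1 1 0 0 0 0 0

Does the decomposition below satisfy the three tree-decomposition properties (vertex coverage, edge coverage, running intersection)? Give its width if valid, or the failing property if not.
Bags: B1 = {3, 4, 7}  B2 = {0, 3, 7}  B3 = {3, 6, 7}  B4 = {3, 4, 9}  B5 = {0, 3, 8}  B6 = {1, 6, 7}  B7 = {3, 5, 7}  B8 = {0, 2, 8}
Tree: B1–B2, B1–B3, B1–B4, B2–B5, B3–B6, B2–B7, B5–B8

Yes; width 2.

Checking the three conditions: (i) the bags cover all of {0, 1, 2, 3, 4, 5, 6, 7, 8, 9}; (ii) for each edge, some bag contains both endpoints; (iii) the bags containing any fixed vertex form a subtree. All hold, so the decomposition is valid with width 3 − 1 = 2.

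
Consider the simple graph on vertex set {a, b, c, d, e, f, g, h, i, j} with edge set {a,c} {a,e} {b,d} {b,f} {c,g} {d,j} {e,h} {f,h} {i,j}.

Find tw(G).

1

A width-1 tree decomposition is:
Bags: B1 = {i, j}  B2 = {d, j}  B3 = {b, d}  B4 = {b, f}  B5 = {f, h}  B6 = {e, h}  B7 = {a, e}  B8 = {a, c}  B9 = {c, g}
Tree: B1–B2, B2–B3, B3–B4, B4–B5, B5–B6, B6–B7, B7–B8, B8–B9
Each bag holds 2 vertices, so the decomposition has width 1, which upper-bounds the treewidth. Any graph with an edge has treewidth ≥ 1, and G has the edge i–j. Therefore the treewidth is 1.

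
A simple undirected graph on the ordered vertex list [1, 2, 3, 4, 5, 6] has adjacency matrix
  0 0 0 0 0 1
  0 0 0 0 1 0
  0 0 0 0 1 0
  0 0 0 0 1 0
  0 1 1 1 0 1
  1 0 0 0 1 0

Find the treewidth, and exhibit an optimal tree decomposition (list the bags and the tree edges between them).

Treewidth 1.
One such decomposition:
Bags: B1 = {5, 6}  B2 = {1, 6}  B3 = {2, 5}  B4 = {3, 5}  B5 = {4, 5}
Tree: B1–B2, B1–B3, B1–B4, B1–B5

Each bag holds 2 vertices, so the decomposition has width 1, which upper-bounds the treewidth. G has an edge, so its treewidth is at least 1. Hence tw(G) = 1 exactly.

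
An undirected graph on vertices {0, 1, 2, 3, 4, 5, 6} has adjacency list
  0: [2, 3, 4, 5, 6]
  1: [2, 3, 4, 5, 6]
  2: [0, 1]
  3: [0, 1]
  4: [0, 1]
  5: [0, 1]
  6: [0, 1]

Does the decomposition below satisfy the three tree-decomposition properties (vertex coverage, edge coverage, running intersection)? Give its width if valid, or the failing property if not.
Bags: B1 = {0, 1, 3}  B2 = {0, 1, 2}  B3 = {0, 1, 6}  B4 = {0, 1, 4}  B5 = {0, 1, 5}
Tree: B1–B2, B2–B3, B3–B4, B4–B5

Yes; width 2.

Vertex coverage: the bags together contain {0, 1, 2, 3, 4, 5, 6}, the full vertex set. Edge coverage: each edge of G has both endpoints in at least one bag. Running intersection: for every vertex, the bags containing it form a connected subtree. All three properties hold, so this is a valid tree decomposition of width max|bag| − 1 = 2, and hence tw(G) ≤ 2.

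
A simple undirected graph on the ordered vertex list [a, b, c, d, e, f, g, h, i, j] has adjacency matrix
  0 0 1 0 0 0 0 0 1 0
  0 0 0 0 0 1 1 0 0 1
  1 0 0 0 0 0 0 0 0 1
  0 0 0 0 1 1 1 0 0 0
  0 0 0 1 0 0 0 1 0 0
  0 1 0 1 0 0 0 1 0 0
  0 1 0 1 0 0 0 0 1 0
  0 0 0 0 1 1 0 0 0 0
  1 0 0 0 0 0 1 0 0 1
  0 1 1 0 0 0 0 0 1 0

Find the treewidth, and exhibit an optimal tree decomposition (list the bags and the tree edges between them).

Treewidth 2.
One such decomposition:
Bags: B1 = {e, f, h}  B2 = {d, e, f}  B3 = {b, d, f}  B4 = {b, d, g}  B5 = {b, g, j}  B6 = {g, i, j}  B7 = {c, i, j}  B8 = {a, c, i}
Tree: B1–B2, B2–B3, B3–B4, B4–B5, B5–B6, B6–B7, B7–B8

Each bag holds 3 vertices, so the decomposition has width 2, which upper-bounds the treewidth. The edges h–e–d–f–h form a cycle, so G is not a tree and its treewidth is at least 2. Combining the bounds, tw(G) = 2.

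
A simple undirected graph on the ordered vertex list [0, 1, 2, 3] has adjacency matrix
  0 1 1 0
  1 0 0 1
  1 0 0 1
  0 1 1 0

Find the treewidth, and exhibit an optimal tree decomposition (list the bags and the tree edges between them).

Every bag has size at most 3, so the width is 3 − 1 = 2 and tw(G) ≤ 2. Since 3–1–0–2–3 is a cycle in G, G is not acyclic. Forests are exactly the graphs of treewidth ≤ 1, so tw(G) ≥ 2. Combining the bounds, tw(G) = 2.

Treewidth 2.
Bags: B1 = {0, 1, 3}  B2 = {0, 2, 3}
Tree: B1–B2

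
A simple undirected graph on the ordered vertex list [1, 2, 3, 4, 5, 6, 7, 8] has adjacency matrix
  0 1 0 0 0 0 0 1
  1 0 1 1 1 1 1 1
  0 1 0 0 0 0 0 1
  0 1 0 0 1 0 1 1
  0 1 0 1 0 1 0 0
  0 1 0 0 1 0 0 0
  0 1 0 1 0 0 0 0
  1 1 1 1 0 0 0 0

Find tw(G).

2

A width-2 tree decomposition is:
Bags: B1 = {2, 5, 6}  B2 = {2, 4, 5}  B3 = {2, 4, 8}  B4 = {1, 2, 8}  B5 = {2, 3, 8}  B6 = {2, 4, 7}
Tree: B1–B2, B2–B3, B3–B4, B4–B5, B3–B6
Each bag holds 3 vertices, so the decomposition has width 2, which upper-bounds the treewidth. Conversely, {1, 2, 8} is a clique of size 3, and the vertices of any clique must share a bag in every tree decomposition; so some bag has ≥ 3 vertices and tw(G) ≥ 2. Hence tw(G) = 2 exactly.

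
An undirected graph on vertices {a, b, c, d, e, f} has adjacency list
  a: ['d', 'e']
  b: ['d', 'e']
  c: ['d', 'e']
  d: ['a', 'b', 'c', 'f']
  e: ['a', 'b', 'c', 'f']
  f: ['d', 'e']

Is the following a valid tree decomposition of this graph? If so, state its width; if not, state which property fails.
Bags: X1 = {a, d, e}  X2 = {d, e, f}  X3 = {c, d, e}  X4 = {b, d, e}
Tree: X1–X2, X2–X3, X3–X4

Every vertex of G appears in some bag (union = {a, b, c, d, e, f}); every edge is covered by a bag; and for each vertex v the set of bags containing v is connected in the bag tree. The decomposition is therefore valid. The largest bag has 3 vertices, so the width is 2.

Yes; width 2.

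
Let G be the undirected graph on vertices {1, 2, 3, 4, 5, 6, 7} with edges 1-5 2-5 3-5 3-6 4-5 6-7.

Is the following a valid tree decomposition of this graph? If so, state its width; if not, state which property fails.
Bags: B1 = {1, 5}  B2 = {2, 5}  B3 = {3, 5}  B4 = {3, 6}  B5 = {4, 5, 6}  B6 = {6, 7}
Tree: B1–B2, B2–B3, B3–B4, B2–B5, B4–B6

A tree decomposition must satisfy three properties: every vertex lies in some bag; for every edge, both endpoints lie together in some bag; and for every vertex, the bags containing it form a connected subtree. Here bags containing vertex 6 are not connected in the tree, so the decomposition is invalid.

No — bags containing vertex 6 are not connected in the tree.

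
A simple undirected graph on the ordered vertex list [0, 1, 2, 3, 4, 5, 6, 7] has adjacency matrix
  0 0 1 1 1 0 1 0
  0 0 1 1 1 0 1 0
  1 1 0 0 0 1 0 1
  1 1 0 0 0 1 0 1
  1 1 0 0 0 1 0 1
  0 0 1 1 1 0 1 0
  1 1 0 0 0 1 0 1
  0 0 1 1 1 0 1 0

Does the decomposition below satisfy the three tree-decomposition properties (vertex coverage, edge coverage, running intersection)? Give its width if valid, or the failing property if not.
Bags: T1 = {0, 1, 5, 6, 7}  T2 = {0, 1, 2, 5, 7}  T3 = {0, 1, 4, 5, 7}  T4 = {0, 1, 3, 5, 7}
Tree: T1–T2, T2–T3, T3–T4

Vertex coverage: the bags together contain {0, 1, 2, 3, 4, 5, 6, 7}, the full vertex set. Edge coverage: each edge of G has both endpoints in at least one bag. Running intersection: for every vertex, the bags containing it form a connected subtree. All three properties hold, so this is a valid tree decomposition of width max|bag| − 1 = 4, and hence tw(G) ≤ 4.

Yes; width 4.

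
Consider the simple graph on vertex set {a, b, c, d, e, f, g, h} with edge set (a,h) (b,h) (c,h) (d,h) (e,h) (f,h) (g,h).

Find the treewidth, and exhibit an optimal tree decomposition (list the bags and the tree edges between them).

Treewidth 1.
Bags: B1 = {d, h}  B2 = {f, h}  B3 = {a, h}  B4 = {e, h}  B5 = {c, h}  B6 = {b, h}  B7 = {g, h}
Tree: B1–B2, B2–B3, B1–B4, B4–B5, B2–B6, B6–B7

Each bag holds 2 vertices, so the decomposition has width 1, which upper-bounds the treewidth. Any graph with an edge has treewidth ≥ 1, and G has the edge d–h. Combining the bounds, tw(G) = 1.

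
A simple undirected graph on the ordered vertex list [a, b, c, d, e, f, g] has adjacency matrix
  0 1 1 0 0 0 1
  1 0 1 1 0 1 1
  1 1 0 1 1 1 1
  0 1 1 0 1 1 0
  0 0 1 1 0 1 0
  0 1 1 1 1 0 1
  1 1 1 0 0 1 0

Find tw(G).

A width-3 tree decomposition is:
Bags: B1 = {a, b, c, g}  B2 = {b, c, f, g}  B3 = {b, c, d, f}  B4 = {c, d, e, f}
Tree: B1–B2, B2–B3, B3–B4
The largest bag has 4 vertices, giving width 3; this decomposition certifies tw(G) ≤ 3. For the lower bound, the 4 vertices {a, b, c, g} are pairwise adjacent, and any tree decomposition puts a clique entirely inside one bag — forcing width ≥ 3. Therefore the treewidth is 3.

3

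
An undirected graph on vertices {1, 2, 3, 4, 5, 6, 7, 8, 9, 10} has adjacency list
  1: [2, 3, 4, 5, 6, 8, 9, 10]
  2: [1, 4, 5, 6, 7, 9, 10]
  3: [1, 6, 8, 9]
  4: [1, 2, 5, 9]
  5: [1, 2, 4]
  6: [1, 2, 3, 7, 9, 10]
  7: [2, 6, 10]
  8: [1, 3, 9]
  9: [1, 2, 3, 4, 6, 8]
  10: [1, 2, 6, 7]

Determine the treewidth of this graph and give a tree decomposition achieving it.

Treewidth 3.
One optimal decomposition is:
Bags: B1 = {1, 2, 4, 9}  B2 = {1, 2, 6, 9}  B3 = {1, 2, 4, 5}  B4 = {1, 3, 6, 9}  B5 = {1, 2, 6, 10}  B6 = {2, 6, 7, 10}  B7 = {1, 3, 8, 9}
Tree: B1–B2, B1–B3, B2–B4, B2–B5, B5–B6, B4–B7

Every bag has size at most 4, so the width is 4 − 1 = 3 and tw(G) ≤ 3. Conversely, {1, 3, 8, 9} is a clique of size 4, and the vertices of any clique must share a bag in every tree decomposition; so some bag has ≥ 4 vertices and tw(G) ≥ 3. Hence tw(G) = 3 exactly.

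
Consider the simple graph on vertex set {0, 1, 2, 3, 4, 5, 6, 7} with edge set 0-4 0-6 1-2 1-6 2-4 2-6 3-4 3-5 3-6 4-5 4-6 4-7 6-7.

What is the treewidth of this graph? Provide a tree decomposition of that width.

Treewidth 2.
One optimal decomposition is:
Bags: B1 = {3, 4, 5}  B2 = {3, 4, 6}  B3 = {4, 6, 7}  B4 = {2, 4, 6}  B5 = {0, 4, 6}  B6 = {1, 2, 6}
Tree: B1–B2, B2–B3, B2–B4, B3–B5, B4–B6

Every bag has size at most 3, so the width is 3 − 1 = 2 and tw(G) ≤ 2. For the lower bound, the 3 vertices {1, 2, 6} are pairwise adjacent, and any tree decomposition puts a clique entirely inside one bag — forcing width ≥ 2. Therefore the treewidth is 2.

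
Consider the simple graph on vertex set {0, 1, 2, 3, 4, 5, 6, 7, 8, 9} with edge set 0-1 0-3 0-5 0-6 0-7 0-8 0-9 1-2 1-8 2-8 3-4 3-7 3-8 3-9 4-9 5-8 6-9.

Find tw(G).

2

A width-2 tree decomposition is:
Bags: B1 = {3, 4, 9}  B2 = {0, 3, 9}  B3 = {0, 3, 7}  B4 = {0, 3, 8}  B5 = {0, 1, 8}  B6 = {0, 5, 8}  B7 = {0, 6, 9}  B8 = {1, 2, 8}
Tree: B1–B2, B2–B3, B3–B4, B4–B5, B4–B6, B2–B7, B5–B8
Each bag holds 3 vertices, so the decomposition has width 2, which upper-bounds the treewidth. Conversely, {0, 1, 8} is a clique of size 3, and the vertices of any clique must share a bag in every tree decomposition; so some bag has ≥ 3 vertices and tw(G) ≥ 2. The upper and lower bounds meet at 2, so that is the treewidth.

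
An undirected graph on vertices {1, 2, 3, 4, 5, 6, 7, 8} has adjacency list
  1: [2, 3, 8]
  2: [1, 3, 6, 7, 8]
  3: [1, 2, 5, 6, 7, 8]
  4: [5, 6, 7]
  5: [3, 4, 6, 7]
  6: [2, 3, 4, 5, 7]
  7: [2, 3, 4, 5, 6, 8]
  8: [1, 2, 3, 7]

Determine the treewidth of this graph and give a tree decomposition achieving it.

Treewidth 3.
One optimal decomposition is:
Bags: B1 = {2, 3, 7, 8}  B2 = {2, 3, 6, 7}  B3 = {3, 5, 6, 7}  B4 = {1, 2, 3, 8}  B5 = {4, 5, 6, 7}
Tree: B1–B2, B2–B3, B1–B4, B3–B5

Every bag has size at most 4, so the width is 4 − 1 = 3 and tw(G) ≤ 3. Conversely, {1, 2, 3, 8} is a clique of size 4, and the vertices of any clique must share a bag in every tree decomposition; so some bag has ≥ 4 vertices and tw(G) ≥ 3. Combining the bounds, tw(G) = 3.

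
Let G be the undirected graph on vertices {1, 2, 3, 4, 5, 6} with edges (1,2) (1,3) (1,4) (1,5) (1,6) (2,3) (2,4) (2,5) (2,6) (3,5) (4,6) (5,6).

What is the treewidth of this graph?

A width-3 tree decomposition is:
Bags: B1 = {1, 2, 3, 5}  B2 = {1, 2, 5, 6}  B3 = {1, 2, 4, 6}
Tree: B1–B2, B2–B3
Each bag holds 4 vertices, so the decomposition has width 3, which upper-bounds the treewidth. Conversely, {1, 2, 4, 6} is a clique of size 4, and the vertices of any clique must share a bag in every tree decomposition; so some bag has ≥ 4 vertices and tw(G) ≥ 3. The upper and lower bounds meet at 3, so that is the treewidth.

3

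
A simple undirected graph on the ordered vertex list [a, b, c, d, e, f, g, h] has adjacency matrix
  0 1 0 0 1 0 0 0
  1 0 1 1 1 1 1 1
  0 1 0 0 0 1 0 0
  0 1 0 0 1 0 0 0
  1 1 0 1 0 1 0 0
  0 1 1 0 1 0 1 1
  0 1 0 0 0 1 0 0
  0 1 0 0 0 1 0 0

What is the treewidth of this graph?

2

A width-2 tree decomposition is:
Bags: B1 = {b, c, f}  B2 = {b, e, f}  B3 = {a, b, e}  B4 = {b, f, h}  B5 = {b, f, g}  B6 = {b, d, e}
Tree: B1–B2, B2–B3, B1–B4, B2–B5, B3–B6
The largest bag has 3 vertices, giving width 2; this decomposition certifies tw(G) ≤ 2. For the lower bound, the 3 vertices {b, d, e} are pairwise adjacent, and any tree decomposition puts a clique entirely inside one bag — forcing width ≥ 2. Therefore the treewidth is 2.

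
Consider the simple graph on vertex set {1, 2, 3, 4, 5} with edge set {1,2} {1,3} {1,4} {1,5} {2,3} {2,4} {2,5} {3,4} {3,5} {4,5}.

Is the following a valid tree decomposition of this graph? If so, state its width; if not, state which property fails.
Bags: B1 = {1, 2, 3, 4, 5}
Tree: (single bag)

Every vertex of G appears in some bag (union = {1, 2, 3, 4, 5}); every edge is covered by a bag; and for each vertex v the set of bags containing v is connected in the bag tree. The decomposition is therefore valid. The largest bag has 5 vertices, so the width is 4.

Yes; width 4.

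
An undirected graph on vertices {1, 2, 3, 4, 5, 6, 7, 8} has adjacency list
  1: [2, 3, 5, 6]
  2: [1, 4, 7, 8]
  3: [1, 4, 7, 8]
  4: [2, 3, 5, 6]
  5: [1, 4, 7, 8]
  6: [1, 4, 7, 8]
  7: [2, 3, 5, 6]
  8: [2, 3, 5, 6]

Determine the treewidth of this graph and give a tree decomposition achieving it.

Treewidth 4.
One optimal decomposition is:
Bags: B1 = {1, 4, 6, 7, 8}  B2 = {1, 3, 4, 7, 8}  B3 = {1, 2, 4, 7, 8}  B4 = {1, 4, 5, 7, 8}
Tree: B1–B2, B2–B3, B3–B4

Every bag has size at most 5, so the width is 5 − 1 = 4 and tw(G) ≤ 4. For the lower bound: the 5 vertex sets {4,6}, {1,3}, {2,7}, {8}, {5} are disjoint, each induces a connected subgraph, and every pair is joined by at least one edge of G. Contracting each set to a single vertex therefore yields K_{5} as a minor, and since treewidth is minor-monotone, tw(G) ≥ tw(K_{5}) = 4. The upper and lower bounds meet at 4, so that is the treewidth.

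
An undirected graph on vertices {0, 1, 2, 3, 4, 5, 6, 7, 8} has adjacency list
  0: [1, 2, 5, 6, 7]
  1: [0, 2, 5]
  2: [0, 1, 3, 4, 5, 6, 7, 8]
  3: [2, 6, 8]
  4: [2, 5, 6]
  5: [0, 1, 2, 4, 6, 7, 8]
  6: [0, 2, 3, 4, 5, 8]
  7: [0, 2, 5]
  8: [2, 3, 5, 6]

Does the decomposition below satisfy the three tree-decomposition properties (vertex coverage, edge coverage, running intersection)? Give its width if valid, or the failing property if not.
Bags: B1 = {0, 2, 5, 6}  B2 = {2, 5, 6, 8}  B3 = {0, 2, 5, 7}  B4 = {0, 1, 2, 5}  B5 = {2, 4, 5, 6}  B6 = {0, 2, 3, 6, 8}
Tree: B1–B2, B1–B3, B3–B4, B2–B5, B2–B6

A tree decomposition must satisfy three properties: every vertex lies in some bag; for every edge, both endpoints lie together in some bag; and for every vertex, the bags containing it form a connected subtree. Here bags containing vertex 0 are not connected in the tree, so the decomposition is invalid.

No — bags containing vertex 0 are not connected in the tree.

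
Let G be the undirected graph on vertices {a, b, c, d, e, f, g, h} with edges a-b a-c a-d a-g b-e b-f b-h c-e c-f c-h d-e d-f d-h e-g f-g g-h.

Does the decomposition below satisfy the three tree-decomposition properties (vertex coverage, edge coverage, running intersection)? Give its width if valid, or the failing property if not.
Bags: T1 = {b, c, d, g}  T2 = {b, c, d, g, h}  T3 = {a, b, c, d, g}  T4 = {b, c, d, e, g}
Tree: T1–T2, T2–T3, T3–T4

No — vertex f appears in no bag.

A tree decomposition must satisfy three properties: every vertex lies in some bag; for every edge, both endpoints lie together in some bag; and for every vertex, the bags containing it form a connected subtree. Here vertex f appears in no bag, so the decomposition is invalid.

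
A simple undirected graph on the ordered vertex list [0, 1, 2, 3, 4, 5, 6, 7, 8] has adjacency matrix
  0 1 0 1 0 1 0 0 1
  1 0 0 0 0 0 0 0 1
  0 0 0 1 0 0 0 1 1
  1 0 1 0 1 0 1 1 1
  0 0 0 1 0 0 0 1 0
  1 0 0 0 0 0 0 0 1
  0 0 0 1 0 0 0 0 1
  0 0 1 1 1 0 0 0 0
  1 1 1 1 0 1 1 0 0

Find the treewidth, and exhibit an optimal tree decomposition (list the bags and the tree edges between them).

The largest bag has 3 vertices, giving width 2; this decomposition certifies tw(G) ≤ 2. For the lower bound, the 3 vertices {0, 1, 8} are pairwise adjacent, and any tree decomposition puts a clique entirely inside one bag — forcing width ≥ 2. Combining the bounds, tw(G) = 2.

Treewidth 2.
One optimal decomposition is:
Bags: B1 = {0, 3, 8}  B2 = {2, 3, 8}  B3 = {2, 3, 7}  B4 = {0, 1, 8}  B5 = {3, 4, 7}  B6 = {3, 6, 8}  B7 = {0, 5, 8}
Tree: B1–B2, B2–B3, B1–B4, B3–B5, B2–B6, B4–B7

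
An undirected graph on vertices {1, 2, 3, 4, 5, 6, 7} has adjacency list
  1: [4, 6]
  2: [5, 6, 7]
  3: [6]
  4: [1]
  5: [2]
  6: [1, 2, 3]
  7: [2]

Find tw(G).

A width-1 tree decomposition is:
Bags: B1 = {2, 6}  B2 = {3, 6}  B3 = {1, 6}  B4 = {1, 4}  B5 = {2, 5}  B6 = {2, 7}
Tree: B1–B2, B1–B3, B3–B4, B1–B5, B1–B6
Each bag holds 2 vertices, so the decomposition has width 1, which upper-bounds the treewidth. G has an edge, so its treewidth is at least 1. Therefore the treewidth is 1.

1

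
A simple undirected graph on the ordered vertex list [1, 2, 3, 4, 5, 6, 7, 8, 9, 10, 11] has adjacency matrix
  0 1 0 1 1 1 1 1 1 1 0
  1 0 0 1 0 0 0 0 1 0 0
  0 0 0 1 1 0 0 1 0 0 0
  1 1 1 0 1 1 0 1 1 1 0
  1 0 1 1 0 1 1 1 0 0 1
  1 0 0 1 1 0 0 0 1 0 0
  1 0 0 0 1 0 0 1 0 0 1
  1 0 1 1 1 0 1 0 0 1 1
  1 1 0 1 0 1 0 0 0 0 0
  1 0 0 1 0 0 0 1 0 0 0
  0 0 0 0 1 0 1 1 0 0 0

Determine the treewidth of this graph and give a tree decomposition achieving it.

Treewidth 3.
One optimal decomposition is:
Bags: B1 = {1, 2, 4, 9}  B2 = {1, 4, 6, 9}  B3 = {1, 4, 5, 6}  B4 = {1, 4, 5, 8}  B5 = {1, 5, 7, 8}  B6 = {1, 4, 8, 10}  B7 = {5, 7, 8, 11}  B8 = {3, 4, 5, 8}
Tree: B1–B2, B2–B3, B3–B4, B4–B5, B4–B6, B5–B7, B4–B8

Every bag has size at most 4, so the width is 4 − 1 = 3 and tw(G) ≤ 3. Conversely, {5, 7, 8, 11} is a clique of size 4, and the vertices of any clique must share a bag in every tree decomposition; so some bag has ≥ 4 vertices and tw(G) ≥ 3. Hence tw(G) = 3 exactly.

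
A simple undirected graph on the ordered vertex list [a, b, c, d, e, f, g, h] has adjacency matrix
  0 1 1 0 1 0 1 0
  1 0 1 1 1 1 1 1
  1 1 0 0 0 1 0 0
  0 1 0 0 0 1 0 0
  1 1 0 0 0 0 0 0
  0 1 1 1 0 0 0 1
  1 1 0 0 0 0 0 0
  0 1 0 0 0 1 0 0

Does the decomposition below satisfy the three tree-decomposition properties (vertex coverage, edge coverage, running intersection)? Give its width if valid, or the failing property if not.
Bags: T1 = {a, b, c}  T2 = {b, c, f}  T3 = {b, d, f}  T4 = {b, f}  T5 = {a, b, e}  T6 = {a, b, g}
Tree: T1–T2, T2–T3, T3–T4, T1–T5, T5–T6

A tree decomposition must satisfy three properties: every vertex lies in some bag; for every edge, both endpoints lie together in some bag; and for every vertex, the bags containing it form a connected subtree. Here vertex h appears in no bag, so the decomposition is invalid.

No — vertex h appears in no bag.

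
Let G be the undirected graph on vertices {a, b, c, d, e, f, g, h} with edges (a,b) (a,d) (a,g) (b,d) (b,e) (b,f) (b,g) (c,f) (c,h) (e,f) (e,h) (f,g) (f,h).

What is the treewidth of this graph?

2

A width-2 tree decomposition is:
Bags: B1 = {b, f, g}  B2 = {b, e, f}  B3 = {a, b, g}  B4 = {e, f, h}  B5 = {c, f, h}  B6 = {a, b, d}
Tree: B1–B2, B1–B3, B2–B4, B4–B5, B3–B6
Every bag has size at most 3, so the width is 3 − 1 = 2 and tw(G) ≤ 2. On the other hand G contains the 3-clique {a, b, d}. A clique must lie in a single bag of any decomposition, so no decomposition can have width below 2. The upper and lower bounds meet at 2, so that is the treewidth.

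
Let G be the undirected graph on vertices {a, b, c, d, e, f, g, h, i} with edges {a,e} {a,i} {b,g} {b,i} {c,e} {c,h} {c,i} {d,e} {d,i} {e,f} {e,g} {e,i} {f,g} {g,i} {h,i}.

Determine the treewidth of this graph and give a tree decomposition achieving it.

Each bag holds 3 vertices, so the decomposition has width 2, which upper-bounds the treewidth. For the lower bound, the 3 vertices {e, f, g} are pairwise adjacent, and any tree decomposition puts a clique entirely inside one bag — forcing width ≥ 2. Therefore the treewidth is 2.

Treewidth 2.
One optimal decomposition is:
Bags: B1 = {a, e, i}  B2 = {c, e, i}  B3 = {e, g, i}  B4 = {e, f, g}  B5 = {d, e, i}  B6 = {c, h, i}  B7 = {b, g, i}
Tree: B1–B2, B1–B3, B3–B4, B2–B5, B2–B6, B3–B7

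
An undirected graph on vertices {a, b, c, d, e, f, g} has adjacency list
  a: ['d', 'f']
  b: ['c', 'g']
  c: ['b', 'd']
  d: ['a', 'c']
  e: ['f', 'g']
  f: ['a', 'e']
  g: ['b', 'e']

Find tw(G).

2

A width-2 tree decomposition is:
Bags: B1 = {e, f, g}  B2 = {a, f, g}  B3 = {a, d, g}  B4 = {c, d, g}  B5 = {b, c, g}
Tree: B1–B2, B2–B3, B3–B4, B4–B5
Every bag has size at most 3, so the width is 3 − 1 = 2 and tw(G) ≤ 2. The edges g–e–f–a–d–c–b–g form a cycle, so G is not a tree and its treewidth is at least 2. The upper and lower bounds meet at 2, so that is the treewidth.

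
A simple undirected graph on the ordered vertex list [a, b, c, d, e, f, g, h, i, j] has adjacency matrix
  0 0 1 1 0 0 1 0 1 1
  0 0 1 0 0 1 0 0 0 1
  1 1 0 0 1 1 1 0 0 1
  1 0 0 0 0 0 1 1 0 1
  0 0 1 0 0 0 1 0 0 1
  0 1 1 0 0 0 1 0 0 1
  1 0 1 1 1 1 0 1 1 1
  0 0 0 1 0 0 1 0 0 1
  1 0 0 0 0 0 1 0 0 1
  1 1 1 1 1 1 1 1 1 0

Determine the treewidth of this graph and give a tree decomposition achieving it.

Treewidth 3.
Bags: B1 = {a, g, i, j}  B2 = {a, c, g, j}  B3 = {c, f, g, j}  B4 = {b, c, f, j}  B5 = {a, d, g, j}  B6 = {c, e, g, j}  B7 = {d, g, h, j}
Tree: B1–B2, B2–B3, B3–B4, B1–B5, B3–B6, B5–B7

Each bag holds 4 vertices, so the decomposition has width 3, which upper-bounds the treewidth. Conversely, {d, g, h, j} is a clique of size 4, and the vertices of any clique must share a bag in every tree decomposition; so some bag has ≥ 4 vertices and tw(G) ≥ 3. The upper and lower bounds meet at 3, so that is the treewidth.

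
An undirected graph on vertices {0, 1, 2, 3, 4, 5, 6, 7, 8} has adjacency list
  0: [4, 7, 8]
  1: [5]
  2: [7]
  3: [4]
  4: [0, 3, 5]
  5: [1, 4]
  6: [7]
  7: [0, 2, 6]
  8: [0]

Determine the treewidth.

A width-1 tree decomposition is:
Bags: B1 = {0, 7}  B2 = {0, 4}  B3 = {3, 4}  B4 = {4, 5}  B5 = {6, 7}  B6 = {1, 5}  B7 = {0, 8}  B8 = {2, 7}
Tree: B1–B2, B2–B3, B3–B4, B1–B5, B4–B6, B2–B7, B1–B8
Each bag holds 2 vertices, so the decomposition has width 1, which upper-bounds the treewidth. Since G has at least one edge (e.g. 0–7), it is not an edgeless graph, so tw(G) ≥ 1. Therefore the treewidth is 1.

1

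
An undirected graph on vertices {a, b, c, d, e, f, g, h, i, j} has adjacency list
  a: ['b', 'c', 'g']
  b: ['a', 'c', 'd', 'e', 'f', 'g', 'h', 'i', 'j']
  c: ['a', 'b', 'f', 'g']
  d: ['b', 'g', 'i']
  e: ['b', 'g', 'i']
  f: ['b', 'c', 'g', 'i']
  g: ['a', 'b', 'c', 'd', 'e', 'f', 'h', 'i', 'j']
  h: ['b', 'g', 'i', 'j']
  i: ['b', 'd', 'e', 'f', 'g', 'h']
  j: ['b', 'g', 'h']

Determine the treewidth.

A width-3 tree decomposition is:
Bags: B1 = {b, c, f, g}  B2 = {b, f, g, i}  B3 = {a, b, c, g}  B4 = {b, d, g, i}  B5 = {b, g, h, i}  B6 = {b, e, g, i}  B7 = {b, g, h, j}
Tree: B1–B2, B1–B3, B2–B4, B4–B5, B4–B6, B5–B7
Every bag has size at most 4, so the width is 4 − 1 = 3 and tw(G) ≤ 3. For the lower bound, the 4 vertices {b, g, h, j} are pairwise adjacent, and any tree decomposition puts a clique entirely inside one bag — forcing width ≥ 3. Hence tw(G) = 3 exactly.

3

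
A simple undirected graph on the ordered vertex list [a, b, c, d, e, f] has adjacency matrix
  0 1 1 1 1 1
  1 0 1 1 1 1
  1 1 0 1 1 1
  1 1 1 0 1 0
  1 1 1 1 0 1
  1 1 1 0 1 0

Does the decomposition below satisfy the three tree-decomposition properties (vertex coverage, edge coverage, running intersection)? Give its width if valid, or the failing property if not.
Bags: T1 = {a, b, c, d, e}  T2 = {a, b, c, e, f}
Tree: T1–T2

Yes; width 4.

Vertex coverage: the bags together contain {a, b, c, d, e, f}, the full vertex set. Edge coverage: each edge of G has both endpoints in at least one bag. Running intersection: for every vertex, the bags containing it form a connected subtree. All three properties hold, so this is a valid tree decomposition of width max|bag| − 1 = 4, and hence tw(G) ≤ 4.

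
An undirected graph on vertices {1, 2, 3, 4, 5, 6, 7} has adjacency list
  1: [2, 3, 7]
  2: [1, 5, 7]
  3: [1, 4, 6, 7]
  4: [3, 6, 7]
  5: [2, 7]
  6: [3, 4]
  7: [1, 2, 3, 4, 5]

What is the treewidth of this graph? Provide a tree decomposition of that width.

Treewidth 2.
Bags: B1 = {3, 4, 7}  B2 = {1, 3, 7}  B3 = {3, 4, 6}  B4 = {1, 2, 7}  B5 = {2, 5, 7}
Tree: B1–B2, B1–B3, B2–B4, B4–B5

The largest bag has 3 vertices, giving width 2; this decomposition certifies tw(G) ≤ 2. Conversely, {3, 4, 6} is a clique of size 3, and the vertices of any clique must share a bag in every tree decomposition; so some bag has ≥ 3 vertices and tw(G) ≥ 2. Hence tw(G) = 2 exactly.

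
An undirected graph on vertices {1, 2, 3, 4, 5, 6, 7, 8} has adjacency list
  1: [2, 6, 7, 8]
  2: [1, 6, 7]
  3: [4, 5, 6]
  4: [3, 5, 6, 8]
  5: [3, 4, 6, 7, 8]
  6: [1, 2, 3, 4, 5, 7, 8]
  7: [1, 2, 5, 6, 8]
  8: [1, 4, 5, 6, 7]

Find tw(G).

A width-3 tree decomposition is:
Bags: B1 = {3, 4, 5, 6}  B2 = {4, 5, 6, 8}  B3 = {5, 6, 7, 8}  B4 = {1, 6, 7, 8}  B5 = {1, 2, 6, 7}
Tree: B1–B2, B2–B3, B3–B4, B4–B5
Each bag holds 4 vertices, so the decomposition has width 3, which upper-bounds the treewidth. For the lower bound, the 4 vertices {1, 6, 7, 8} are pairwise adjacent, and any tree decomposition puts a clique entirely inside one bag — forcing width ≥ 3. The upper and lower bounds meet at 3, so that is the treewidth.

3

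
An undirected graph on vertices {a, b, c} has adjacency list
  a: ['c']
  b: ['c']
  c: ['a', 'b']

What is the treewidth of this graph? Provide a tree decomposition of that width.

Treewidth 1.
One optimal decomposition is:
Bags: B1 = {b, c}  B2 = {a, c}
Tree: B1–B2

Each bag holds 2 vertices, so the decomposition has width 1, which upper-bounds the treewidth. Any graph with an edge has treewidth ≥ 1, and G has the edge b–c. Therefore the treewidth is 1.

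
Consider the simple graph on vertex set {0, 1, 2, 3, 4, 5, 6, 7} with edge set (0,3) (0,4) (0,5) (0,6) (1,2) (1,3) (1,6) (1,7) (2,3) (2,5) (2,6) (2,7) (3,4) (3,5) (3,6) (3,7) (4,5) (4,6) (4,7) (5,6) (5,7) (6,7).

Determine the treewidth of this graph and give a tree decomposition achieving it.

The largest bag has 5 vertices, giving width 4; this decomposition certifies tw(G) ≤ 4. For the lower bound, the 5 vertices {1, 2, 3, 6, 7} are pairwise adjacent, and any tree decomposition puts a clique entirely inside one bag — forcing width ≥ 4. The upper and lower bounds meet at 4, so that is the treewidth.

Treewidth 4.
One optimal decomposition is:
Bags: B1 = {2, 3, 5, 6, 7}  B2 = {3, 4, 5, 6, 7}  B3 = {1, 2, 3, 6, 7}  B4 = {0, 3, 4, 5, 6}
Tree: B1–B2, B1–B3, B2–B4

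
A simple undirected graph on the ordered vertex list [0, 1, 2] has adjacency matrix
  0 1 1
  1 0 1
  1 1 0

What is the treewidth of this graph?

A width-2 tree decomposition is:
Bags: B1 = {0, 1, 2}
Tree: (single bag)
With just one bag of size 3, the width is 3 − 1 = 2, so tw(G) ≤ 2. Conversely, {0, 1, 2} is a clique of size 3, and the vertices of any clique must share a bag in every tree decomposition; so some bag has ≥ 3 vertices and tw(G) ≥ 2. Combining the bounds, tw(G) = 2.

2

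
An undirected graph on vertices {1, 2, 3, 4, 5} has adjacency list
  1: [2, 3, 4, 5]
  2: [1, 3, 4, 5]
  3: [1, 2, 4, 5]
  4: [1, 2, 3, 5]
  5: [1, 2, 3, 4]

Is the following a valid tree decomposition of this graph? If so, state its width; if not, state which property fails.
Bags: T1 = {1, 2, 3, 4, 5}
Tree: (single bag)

Yes; width 4.

Every vertex of G appears in some bag (union = {1, 2, 3, 4, 5}); every edge is covered by a bag; and for each vertex v the set of bags containing v is connected in the bag tree. The decomposition is therefore valid. The largest bag has 5 vertices, so the width is 4.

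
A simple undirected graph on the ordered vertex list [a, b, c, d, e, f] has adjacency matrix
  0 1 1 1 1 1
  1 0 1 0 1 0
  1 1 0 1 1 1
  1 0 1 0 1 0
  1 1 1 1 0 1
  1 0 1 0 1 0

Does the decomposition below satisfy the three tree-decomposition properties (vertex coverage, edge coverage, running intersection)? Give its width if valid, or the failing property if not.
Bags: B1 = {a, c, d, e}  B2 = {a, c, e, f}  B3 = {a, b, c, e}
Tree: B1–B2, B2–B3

Every vertex of G appears in some bag (union = {a, b, c, d, e, f}); every edge is covered by a bag; and for each vertex v the set of bags containing v is connected in the bag tree. The decomposition is therefore valid. The largest bag has 4 vertices, so the width is 3.

Yes; width 3.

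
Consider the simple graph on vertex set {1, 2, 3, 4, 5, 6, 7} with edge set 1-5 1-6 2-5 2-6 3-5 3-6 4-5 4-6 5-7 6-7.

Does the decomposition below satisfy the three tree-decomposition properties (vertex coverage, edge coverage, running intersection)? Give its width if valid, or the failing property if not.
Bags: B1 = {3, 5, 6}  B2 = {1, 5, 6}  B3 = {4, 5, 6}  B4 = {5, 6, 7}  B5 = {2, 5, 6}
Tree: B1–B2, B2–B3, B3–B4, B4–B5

Vertex coverage: the bags together contain {1, 2, 3, 4, 5, 6, 7}, the full vertex set. Edge coverage: each edge of G has both endpoints in at least one bag. Running intersection: for every vertex, the bags containing it form a connected subtree. All three properties hold, so this is a valid tree decomposition of width max|bag| − 1 = 2, and hence tw(G) ≤ 2.

Yes; width 2.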